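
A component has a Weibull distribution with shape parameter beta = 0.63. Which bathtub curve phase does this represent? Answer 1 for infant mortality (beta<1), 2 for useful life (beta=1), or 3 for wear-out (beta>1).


beta = 0.63
Compare beta to 1:
beta < 1 => infant mortality (phase 1)
beta = 1 => useful life (phase 2)
beta > 1 => wear-out (phase 3)
Since beta = 0.63, this is infant mortality (decreasing failure rate)
Phase = 1

1


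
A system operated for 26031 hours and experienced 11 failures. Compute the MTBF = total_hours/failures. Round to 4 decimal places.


total_hours = 26031
failures = 11
MTBF = 26031 / 11
MTBF = 2366.4545

2366.4545


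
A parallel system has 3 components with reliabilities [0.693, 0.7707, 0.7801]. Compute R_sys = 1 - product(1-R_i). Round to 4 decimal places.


Components: [0.693, 0.7707, 0.7801]
(1 - 0.693) = 0.307, running product = 0.307
(1 - 0.7707) = 0.2293, running product = 0.0704
(1 - 0.7801) = 0.2199, running product = 0.0155
Product of (1-R_i) = 0.0155
R_sys = 1 - 0.0155 = 0.9845

0.9845


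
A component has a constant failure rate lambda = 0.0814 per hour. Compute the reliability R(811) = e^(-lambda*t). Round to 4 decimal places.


lambda = 0.0814
t = 811
lambda * t = 66.0154
R(t) = e^(-66.0154)
R(t) = 0.0

0.0


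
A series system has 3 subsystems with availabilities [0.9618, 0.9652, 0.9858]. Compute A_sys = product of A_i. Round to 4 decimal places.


Subsystems: [0.9618, 0.9652, 0.9858]
After subsystem 1 (A=0.9618): product = 0.9618
After subsystem 2 (A=0.9652): product = 0.9283
After subsystem 3 (A=0.9858): product = 0.9151
A_sys = 0.9151

0.9151


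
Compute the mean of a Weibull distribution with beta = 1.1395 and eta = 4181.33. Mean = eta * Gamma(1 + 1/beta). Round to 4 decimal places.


beta = 1.1395, eta = 4181.33
1/beta = 0.8776
1 + 1/beta = 1.8776
Gamma(1.8776) = 0.9543
Mean = 4181.33 * 0.9543
Mean = 3990.1647

3990.1647


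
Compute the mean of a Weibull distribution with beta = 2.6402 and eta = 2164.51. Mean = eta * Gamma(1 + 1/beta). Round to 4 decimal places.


beta = 2.6402, eta = 2164.51
1/beta = 0.3788
1 + 1/beta = 1.3788
Gamma(1.3788) = 0.8886
Mean = 2164.51 * 0.8886
Mean = 1923.445

1923.445


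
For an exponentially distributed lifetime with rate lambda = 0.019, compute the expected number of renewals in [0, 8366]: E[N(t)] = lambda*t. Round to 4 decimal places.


lambda = 0.019
t = 8366
E[N(t)] = lambda * t
E[N(t)] = 0.019 * 8366
E[N(t)] = 158.954

158.954


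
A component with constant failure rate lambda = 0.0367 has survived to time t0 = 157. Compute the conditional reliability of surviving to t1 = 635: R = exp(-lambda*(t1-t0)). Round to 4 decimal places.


lambda = 0.0367
t0 = 157, t1 = 635
t1 - t0 = 478
lambda * (t1-t0) = 0.0367 * 478 = 17.5426
R = exp(-17.5426)
R = 0.0

0.0


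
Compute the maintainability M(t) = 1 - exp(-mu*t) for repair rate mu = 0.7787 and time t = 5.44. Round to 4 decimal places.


mu = 0.7787, t = 5.44
mu * t = 0.7787 * 5.44 = 4.2361
exp(-4.2361) = 0.0145
M(t) = 1 - 0.0145
M(t) = 0.9855

0.9855


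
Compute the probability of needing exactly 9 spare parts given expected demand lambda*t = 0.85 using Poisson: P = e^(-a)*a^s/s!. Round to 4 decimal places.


a = 0.85, s = 9
e^(-a) = e^(-0.85) = 0.4274
a^s = 0.85^9 = 0.2316
s! = 362880
P = 0.4274 * 0.2316 / 362880
P = 0.0

0.0


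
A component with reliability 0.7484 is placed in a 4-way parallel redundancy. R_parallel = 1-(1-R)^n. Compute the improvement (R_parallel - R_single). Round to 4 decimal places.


R_single = 0.7484, n = 4
1 - R_single = 0.2516
(1 - R_single)^n = 0.2516^4 = 0.004
R_parallel = 1 - 0.004 = 0.996
Improvement = 0.996 - 0.7484
Improvement = 0.2476

0.2476


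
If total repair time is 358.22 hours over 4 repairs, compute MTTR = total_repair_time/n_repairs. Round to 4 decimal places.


total_repair_time = 358.22
n_repairs = 4
MTTR = 358.22 / 4
MTTR = 89.555

89.555


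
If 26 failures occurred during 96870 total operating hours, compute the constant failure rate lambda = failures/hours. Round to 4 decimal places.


failures = 26
total_hours = 96870
lambda = 26 / 96870
lambda = 0.0003

0.0003


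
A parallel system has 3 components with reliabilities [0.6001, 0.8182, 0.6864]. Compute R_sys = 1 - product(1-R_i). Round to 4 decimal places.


Components: [0.6001, 0.8182, 0.6864]
(1 - 0.6001) = 0.3999, running product = 0.3999
(1 - 0.8182) = 0.1818, running product = 0.0727
(1 - 0.6864) = 0.3136, running product = 0.0228
Product of (1-R_i) = 0.0228
R_sys = 1 - 0.0228 = 0.9772

0.9772


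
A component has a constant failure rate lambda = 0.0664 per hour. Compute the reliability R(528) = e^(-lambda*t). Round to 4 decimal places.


lambda = 0.0664
t = 528
lambda * t = 35.0592
R(t) = e^(-35.0592)
R(t) = 0.0

0.0


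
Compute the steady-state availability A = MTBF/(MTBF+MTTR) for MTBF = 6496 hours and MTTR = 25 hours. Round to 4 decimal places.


MTBF = 6496
MTTR = 25
MTBF + MTTR = 6521
A = 6496 / 6521
A = 0.9962

0.9962


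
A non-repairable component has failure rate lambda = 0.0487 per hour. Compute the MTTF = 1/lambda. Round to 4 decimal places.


lambda = 0.0487
MTTF = 1 / 0.0487
MTTF = 20.5339

20.5339


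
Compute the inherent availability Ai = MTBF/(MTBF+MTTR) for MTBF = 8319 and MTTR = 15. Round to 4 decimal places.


MTBF = 8319
MTTR = 15
MTBF + MTTR = 8334
Ai = 8319 / 8334
Ai = 0.9982

0.9982


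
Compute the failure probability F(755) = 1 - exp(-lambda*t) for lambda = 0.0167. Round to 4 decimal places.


lambda = 0.0167, t = 755
lambda * t = 12.6085
exp(-12.6085) = 0.0
F(t) = 1 - 0.0
F(t) = 1.0

1.0


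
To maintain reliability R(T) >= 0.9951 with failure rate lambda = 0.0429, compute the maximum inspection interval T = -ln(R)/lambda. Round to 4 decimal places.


R_target = 0.9951
lambda = 0.0429
-ln(0.9951) = 0.0049
T = 0.0049 / 0.0429
T = 0.1145

0.1145


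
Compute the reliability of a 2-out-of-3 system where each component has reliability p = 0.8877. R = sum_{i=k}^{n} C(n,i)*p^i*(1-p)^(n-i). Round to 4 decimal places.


k = 2, n = 3, p = 0.8877
i=2: C(3,2)=3 * 0.8877^2 * 0.1123^1 = 0.2655
i=3: C(3,3)=1 * 0.8877^3 * 0.1123^0 = 0.6995
R = sum of terms = 0.965

0.965


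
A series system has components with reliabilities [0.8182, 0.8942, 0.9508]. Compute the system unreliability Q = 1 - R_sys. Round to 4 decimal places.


Components: [0.8182, 0.8942, 0.9508]
After component 1: product = 0.8182
After component 2: product = 0.7316
After component 3: product = 0.6956
R_sys = 0.6956
Q = 1 - 0.6956 = 0.3044

0.3044


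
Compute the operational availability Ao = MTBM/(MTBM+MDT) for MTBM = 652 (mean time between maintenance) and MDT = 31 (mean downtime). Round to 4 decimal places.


MTBM = 652
MDT = 31
MTBM + MDT = 683
Ao = 652 / 683
Ao = 0.9546

0.9546


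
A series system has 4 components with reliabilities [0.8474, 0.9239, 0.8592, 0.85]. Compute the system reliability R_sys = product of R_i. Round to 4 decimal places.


Components: [0.8474, 0.9239, 0.8592, 0.85]
After component 1 (R=0.8474): product = 0.8474
After component 2 (R=0.9239): product = 0.7829
After component 3 (R=0.8592): product = 0.6727
After component 4 (R=0.85): product = 0.5718
R_sys = 0.5718

0.5718


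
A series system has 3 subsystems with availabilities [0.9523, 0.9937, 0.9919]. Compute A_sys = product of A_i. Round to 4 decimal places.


Subsystems: [0.9523, 0.9937, 0.9919]
After subsystem 1 (A=0.9523): product = 0.9523
After subsystem 2 (A=0.9937): product = 0.9463
After subsystem 3 (A=0.9919): product = 0.9386
A_sys = 0.9386

0.9386


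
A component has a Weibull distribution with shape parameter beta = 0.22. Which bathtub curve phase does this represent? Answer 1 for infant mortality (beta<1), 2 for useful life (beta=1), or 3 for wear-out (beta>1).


beta = 0.22
Compare beta to 1:
beta < 1 => infant mortality (phase 1)
beta = 1 => useful life (phase 2)
beta > 1 => wear-out (phase 3)
Since beta = 0.22, this is infant mortality (decreasing failure rate)
Phase = 1

1


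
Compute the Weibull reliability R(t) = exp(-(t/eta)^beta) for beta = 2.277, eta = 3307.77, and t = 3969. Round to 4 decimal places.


beta = 2.277, eta = 3307.77, t = 3969
t/eta = 3969 / 3307.77 = 1.1999
(t/eta)^beta = 1.1999^2.277 = 1.5143
R(t) = exp(-1.5143)
R(t) = 0.22

0.22


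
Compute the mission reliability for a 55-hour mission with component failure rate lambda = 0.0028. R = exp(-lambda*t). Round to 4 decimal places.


lambda = 0.0028
mission_time = 55
lambda * t = 0.0028 * 55 = 0.154
R = exp(-0.154)
R = 0.8573

0.8573


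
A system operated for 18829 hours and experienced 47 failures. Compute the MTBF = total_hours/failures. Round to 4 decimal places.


total_hours = 18829
failures = 47
MTBF = 18829 / 47
MTBF = 400.617

400.617


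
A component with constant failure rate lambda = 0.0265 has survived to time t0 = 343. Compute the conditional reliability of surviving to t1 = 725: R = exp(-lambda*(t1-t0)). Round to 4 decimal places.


lambda = 0.0265
t0 = 343, t1 = 725
t1 - t0 = 382
lambda * (t1-t0) = 0.0265 * 382 = 10.123
R = exp(-10.123)
R = 0.0

0.0


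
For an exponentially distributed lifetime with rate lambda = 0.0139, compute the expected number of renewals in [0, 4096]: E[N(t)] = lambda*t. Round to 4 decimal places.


lambda = 0.0139
t = 4096
E[N(t)] = lambda * t
E[N(t)] = 0.0139 * 4096
E[N(t)] = 56.9344

56.9344


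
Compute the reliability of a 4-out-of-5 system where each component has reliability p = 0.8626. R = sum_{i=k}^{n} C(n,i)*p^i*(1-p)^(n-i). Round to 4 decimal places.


k = 4, n = 5, p = 0.8626
i=4: C(5,4)=5 * 0.8626^4 * 0.1374^1 = 0.3804
i=5: C(5,5)=1 * 0.8626^5 * 0.1374^0 = 0.4776
R = sum of terms = 0.8579

0.8579


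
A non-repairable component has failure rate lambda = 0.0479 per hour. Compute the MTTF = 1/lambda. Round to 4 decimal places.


lambda = 0.0479
MTTF = 1 / 0.0479
MTTF = 20.8768

20.8768


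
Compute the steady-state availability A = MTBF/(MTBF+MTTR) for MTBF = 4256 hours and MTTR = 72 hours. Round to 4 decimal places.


MTBF = 4256
MTTR = 72
MTBF + MTTR = 4328
A = 4256 / 4328
A = 0.9834

0.9834


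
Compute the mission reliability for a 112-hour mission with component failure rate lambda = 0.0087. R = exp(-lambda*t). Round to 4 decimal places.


lambda = 0.0087
mission_time = 112
lambda * t = 0.0087 * 112 = 0.9744
R = exp(-0.9744)
R = 0.3774

0.3774


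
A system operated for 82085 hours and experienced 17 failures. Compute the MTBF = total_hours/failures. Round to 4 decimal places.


total_hours = 82085
failures = 17
MTBF = 82085 / 17
MTBF = 4828.5294

4828.5294


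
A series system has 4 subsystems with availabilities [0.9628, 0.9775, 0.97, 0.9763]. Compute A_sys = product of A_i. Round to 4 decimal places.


Subsystems: [0.9628, 0.9775, 0.97, 0.9763]
After subsystem 1 (A=0.9628): product = 0.9628
After subsystem 2 (A=0.9775): product = 0.9411
After subsystem 3 (A=0.97): product = 0.9129
After subsystem 4 (A=0.9763): product = 0.8913
A_sys = 0.8913

0.8913


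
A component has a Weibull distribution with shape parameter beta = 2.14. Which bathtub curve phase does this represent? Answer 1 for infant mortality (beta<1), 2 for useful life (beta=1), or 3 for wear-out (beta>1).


beta = 2.14
Compare beta to 1:
beta < 1 => infant mortality (phase 1)
beta = 1 => useful life (phase 2)
beta > 1 => wear-out (phase 3)
Since beta = 2.14, this is wear-out (increasing failure rate)
Phase = 3

3


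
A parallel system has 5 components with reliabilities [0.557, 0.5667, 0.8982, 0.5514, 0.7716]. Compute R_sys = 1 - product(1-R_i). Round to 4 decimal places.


Components: [0.557, 0.5667, 0.8982, 0.5514, 0.7716]
(1 - 0.557) = 0.443, running product = 0.443
(1 - 0.5667) = 0.4333, running product = 0.192
(1 - 0.8982) = 0.1018, running product = 0.0195
(1 - 0.5514) = 0.4486, running product = 0.0088
(1 - 0.7716) = 0.2284, running product = 0.002
Product of (1-R_i) = 0.002
R_sys = 1 - 0.002 = 0.998

0.998


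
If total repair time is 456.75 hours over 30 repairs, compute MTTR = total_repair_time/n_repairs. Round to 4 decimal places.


total_repair_time = 456.75
n_repairs = 30
MTTR = 456.75 / 30
MTTR = 15.225

15.225


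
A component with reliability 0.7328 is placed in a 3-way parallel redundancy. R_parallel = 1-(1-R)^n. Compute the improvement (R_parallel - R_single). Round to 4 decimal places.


R_single = 0.7328, n = 3
1 - R_single = 0.2672
(1 - R_single)^n = 0.2672^3 = 0.0191
R_parallel = 1 - 0.0191 = 0.9809
Improvement = 0.9809 - 0.7328
Improvement = 0.2481

0.2481


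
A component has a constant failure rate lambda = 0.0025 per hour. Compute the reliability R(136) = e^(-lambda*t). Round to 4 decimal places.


lambda = 0.0025
t = 136
lambda * t = 0.34
R(t) = e^(-0.34)
R(t) = 0.7118

0.7118


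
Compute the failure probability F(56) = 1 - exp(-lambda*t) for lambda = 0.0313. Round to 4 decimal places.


lambda = 0.0313, t = 56
lambda * t = 1.7528
exp(-1.7528) = 0.1733
F(t) = 1 - 0.1733
F(t) = 0.8267

0.8267


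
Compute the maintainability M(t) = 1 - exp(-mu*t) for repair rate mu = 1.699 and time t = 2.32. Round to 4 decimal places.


mu = 1.699, t = 2.32
mu * t = 1.699 * 2.32 = 3.9417
exp(-3.9417) = 0.0194
M(t) = 1 - 0.0194
M(t) = 0.9806

0.9806


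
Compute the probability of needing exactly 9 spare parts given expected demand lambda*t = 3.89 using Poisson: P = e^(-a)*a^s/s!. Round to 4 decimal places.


a = 3.89, s = 9
e^(-a) = e^(-3.89) = 0.0204
a^s = 3.89^9 = 203960.6615
s! = 362880
P = 0.0204 * 203960.6615 / 362880
P = 0.0115

0.0115


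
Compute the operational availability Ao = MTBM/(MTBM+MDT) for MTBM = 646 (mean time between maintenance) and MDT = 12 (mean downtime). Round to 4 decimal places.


MTBM = 646
MDT = 12
MTBM + MDT = 658
Ao = 646 / 658
Ao = 0.9818

0.9818


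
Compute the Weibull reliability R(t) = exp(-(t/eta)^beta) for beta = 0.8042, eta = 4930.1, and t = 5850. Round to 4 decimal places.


beta = 0.8042, eta = 4930.1, t = 5850
t/eta = 5850 / 4930.1 = 1.1866
(t/eta)^beta = 1.1866^0.8042 = 1.1475
R(t) = exp(-1.1475)
R(t) = 0.3174

0.3174


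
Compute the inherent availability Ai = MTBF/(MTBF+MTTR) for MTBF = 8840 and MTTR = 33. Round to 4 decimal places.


MTBF = 8840
MTTR = 33
MTBF + MTTR = 8873
Ai = 8840 / 8873
Ai = 0.9963

0.9963


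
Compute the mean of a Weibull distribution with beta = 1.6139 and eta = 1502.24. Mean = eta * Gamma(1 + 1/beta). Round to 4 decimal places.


beta = 1.6139, eta = 1502.24
1/beta = 0.6196
1 + 1/beta = 1.6196
Gamma(1.6196) = 0.8959
Mean = 1502.24 * 0.8959
Mean = 1345.8187

1345.8187


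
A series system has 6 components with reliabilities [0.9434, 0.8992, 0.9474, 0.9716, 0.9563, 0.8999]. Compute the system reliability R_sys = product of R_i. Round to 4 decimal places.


Components: [0.9434, 0.8992, 0.9474, 0.9716, 0.9563, 0.8999]
After component 1 (R=0.9434): product = 0.9434
After component 2 (R=0.8992): product = 0.8483
After component 3 (R=0.9474): product = 0.8037
After component 4 (R=0.9716): product = 0.7809
After component 5 (R=0.9563): product = 0.7467
After component 6 (R=0.8999): product = 0.672
R_sys = 0.672

0.672


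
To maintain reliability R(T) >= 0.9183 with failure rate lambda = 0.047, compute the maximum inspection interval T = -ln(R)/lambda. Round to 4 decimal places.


R_target = 0.9183
lambda = 0.047
-ln(0.9183) = 0.0852
T = 0.0852 / 0.047
T = 1.8134

1.8134


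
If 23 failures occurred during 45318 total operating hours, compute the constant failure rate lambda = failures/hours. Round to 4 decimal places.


failures = 23
total_hours = 45318
lambda = 23 / 45318
lambda = 0.0005

0.0005


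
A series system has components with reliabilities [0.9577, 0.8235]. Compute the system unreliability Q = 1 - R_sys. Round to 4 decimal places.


Components: [0.9577, 0.8235]
After component 1: product = 0.9577
After component 2: product = 0.7887
R_sys = 0.7887
Q = 1 - 0.7887 = 0.2113

0.2113


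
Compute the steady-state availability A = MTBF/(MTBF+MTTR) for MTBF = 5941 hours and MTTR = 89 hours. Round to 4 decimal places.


MTBF = 5941
MTTR = 89
MTBF + MTTR = 6030
A = 5941 / 6030
A = 0.9852

0.9852


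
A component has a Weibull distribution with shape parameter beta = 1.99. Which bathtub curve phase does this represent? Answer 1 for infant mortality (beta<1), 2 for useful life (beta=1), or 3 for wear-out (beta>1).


beta = 1.99
Compare beta to 1:
beta < 1 => infant mortality (phase 1)
beta = 1 => useful life (phase 2)
beta > 1 => wear-out (phase 3)
Since beta = 1.99, this is wear-out (increasing failure rate)
Phase = 3

3


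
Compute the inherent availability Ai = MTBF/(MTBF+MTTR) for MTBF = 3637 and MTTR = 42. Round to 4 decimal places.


MTBF = 3637
MTTR = 42
MTBF + MTTR = 3679
Ai = 3637 / 3679
Ai = 0.9886

0.9886


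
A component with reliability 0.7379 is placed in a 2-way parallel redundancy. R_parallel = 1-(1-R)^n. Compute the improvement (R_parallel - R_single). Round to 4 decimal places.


R_single = 0.7379, n = 2
1 - R_single = 0.2621
(1 - R_single)^n = 0.2621^2 = 0.0687
R_parallel = 1 - 0.0687 = 0.9313
Improvement = 0.9313 - 0.7379
Improvement = 0.1934

0.1934


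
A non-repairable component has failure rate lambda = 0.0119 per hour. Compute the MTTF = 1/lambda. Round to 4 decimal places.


lambda = 0.0119
MTTF = 1 / 0.0119
MTTF = 84.0336

84.0336


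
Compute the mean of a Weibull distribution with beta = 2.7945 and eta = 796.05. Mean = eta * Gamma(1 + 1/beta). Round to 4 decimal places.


beta = 2.7945, eta = 796.05
1/beta = 0.3578
1 + 1/beta = 1.3578
Gamma(1.3578) = 0.8904
Mean = 796.05 * 0.8904
Mean = 708.7907

708.7907


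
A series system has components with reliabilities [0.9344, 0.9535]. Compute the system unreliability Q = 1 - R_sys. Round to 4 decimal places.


Components: [0.9344, 0.9535]
After component 1: product = 0.9344
After component 2: product = 0.891
R_sys = 0.891
Q = 1 - 0.891 = 0.109

0.109


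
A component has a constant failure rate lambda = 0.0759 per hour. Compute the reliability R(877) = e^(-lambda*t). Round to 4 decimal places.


lambda = 0.0759
t = 877
lambda * t = 66.5643
R(t) = e^(-66.5643)
R(t) = 0.0

0.0


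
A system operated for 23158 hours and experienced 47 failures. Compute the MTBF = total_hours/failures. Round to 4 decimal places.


total_hours = 23158
failures = 47
MTBF = 23158 / 47
MTBF = 492.7234

492.7234


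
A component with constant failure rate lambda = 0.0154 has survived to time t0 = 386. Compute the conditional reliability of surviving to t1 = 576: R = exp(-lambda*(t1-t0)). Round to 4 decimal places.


lambda = 0.0154
t0 = 386, t1 = 576
t1 - t0 = 190
lambda * (t1-t0) = 0.0154 * 190 = 2.926
R = exp(-2.926)
R = 0.0536

0.0536


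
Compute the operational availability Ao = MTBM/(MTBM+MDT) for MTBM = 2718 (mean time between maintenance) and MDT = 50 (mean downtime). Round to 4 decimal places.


MTBM = 2718
MDT = 50
MTBM + MDT = 2768
Ao = 2718 / 2768
Ao = 0.9819

0.9819


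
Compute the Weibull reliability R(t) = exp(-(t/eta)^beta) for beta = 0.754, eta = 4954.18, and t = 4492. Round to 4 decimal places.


beta = 0.754, eta = 4954.18, t = 4492
t/eta = 4492 / 4954.18 = 0.9067
(t/eta)^beta = 0.9067^0.754 = 0.9288
R(t) = exp(-0.9288)
R(t) = 0.395

0.395


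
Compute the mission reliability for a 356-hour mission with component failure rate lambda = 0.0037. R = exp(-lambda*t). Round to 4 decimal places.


lambda = 0.0037
mission_time = 356
lambda * t = 0.0037 * 356 = 1.3172
R = exp(-1.3172)
R = 0.2679

0.2679


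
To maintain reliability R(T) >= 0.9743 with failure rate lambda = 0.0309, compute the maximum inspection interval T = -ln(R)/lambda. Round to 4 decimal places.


R_target = 0.9743
lambda = 0.0309
-ln(0.9743) = 0.026
T = 0.026 / 0.0309
T = 0.8426

0.8426


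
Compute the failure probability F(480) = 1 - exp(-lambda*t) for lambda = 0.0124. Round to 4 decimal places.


lambda = 0.0124, t = 480
lambda * t = 5.952
exp(-5.952) = 0.0026
F(t) = 1 - 0.0026
F(t) = 0.9974

0.9974


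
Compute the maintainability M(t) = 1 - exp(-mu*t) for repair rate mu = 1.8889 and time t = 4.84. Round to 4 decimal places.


mu = 1.8889, t = 4.84
mu * t = 1.8889 * 4.84 = 9.1423
exp(-9.1423) = 0.0001
M(t) = 1 - 0.0001
M(t) = 0.9999

0.9999


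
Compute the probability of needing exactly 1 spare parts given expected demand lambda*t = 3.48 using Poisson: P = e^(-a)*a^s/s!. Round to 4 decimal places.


a = 3.48, s = 1
e^(-a) = e^(-3.48) = 0.0308
a^s = 3.48^1 = 3.48
s! = 1
P = 0.0308 * 3.48 / 1
P = 0.1072

0.1072


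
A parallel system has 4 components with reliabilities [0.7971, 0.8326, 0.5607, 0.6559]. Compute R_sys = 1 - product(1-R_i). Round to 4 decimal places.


Components: [0.7971, 0.8326, 0.5607, 0.6559]
(1 - 0.7971) = 0.2029, running product = 0.2029
(1 - 0.8326) = 0.1674, running product = 0.034
(1 - 0.5607) = 0.4393, running product = 0.0149
(1 - 0.6559) = 0.3441, running product = 0.0051
Product of (1-R_i) = 0.0051
R_sys = 1 - 0.0051 = 0.9949

0.9949


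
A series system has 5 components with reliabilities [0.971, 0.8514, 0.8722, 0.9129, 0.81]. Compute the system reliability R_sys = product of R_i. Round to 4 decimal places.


Components: [0.971, 0.8514, 0.8722, 0.9129, 0.81]
After component 1 (R=0.971): product = 0.971
After component 2 (R=0.8514): product = 0.8267
After component 3 (R=0.8722): product = 0.7211
After component 4 (R=0.9129): product = 0.6583
After component 5 (R=0.81): product = 0.5332
R_sys = 0.5332

0.5332


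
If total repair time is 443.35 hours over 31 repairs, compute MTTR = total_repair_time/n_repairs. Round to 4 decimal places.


total_repair_time = 443.35
n_repairs = 31
MTTR = 443.35 / 31
MTTR = 14.3016

14.3016


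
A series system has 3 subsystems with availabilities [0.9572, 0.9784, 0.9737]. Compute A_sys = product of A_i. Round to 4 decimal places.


Subsystems: [0.9572, 0.9784, 0.9737]
After subsystem 1 (A=0.9572): product = 0.9572
After subsystem 2 (A=0.9784): product = 0.9365
After subsystem 3 (A=0.9737): product = 0.9119
A_sys = 0.9119

0.9119


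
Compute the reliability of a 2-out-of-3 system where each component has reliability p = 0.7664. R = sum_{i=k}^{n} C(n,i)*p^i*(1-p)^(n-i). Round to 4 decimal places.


k = 2, n = 3, p = 0.7664
i=2: C(3,2)=3 * 0.7664^2 * 0.2336^1 = 0.4116
i=3: C(3,3)=1 * 0.7664^3 * 0.2336^0 = 0.4502
R = sum of terms = 0.8618

0.8618


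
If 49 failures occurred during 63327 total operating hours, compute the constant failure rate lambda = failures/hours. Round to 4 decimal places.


failures = 49
total_hours = 63327
lambda = 49 / 63327
lambda = 0.0008

0.0008


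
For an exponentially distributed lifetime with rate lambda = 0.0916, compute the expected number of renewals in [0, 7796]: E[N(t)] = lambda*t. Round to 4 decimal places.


lambda = 0.0916
t = 7796
E[N(t)] = lambda * t
E[N(t)] = 0.0916 * 7796
E[N(t)] = 714.1136

714.1136


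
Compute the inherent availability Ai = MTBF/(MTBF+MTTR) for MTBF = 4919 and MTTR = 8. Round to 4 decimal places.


MTBF = 4919
MTTR = 8
MTBF + MTTR = 4927
Ai = 4919 / 4927
Ai = 0.9984

0.9984


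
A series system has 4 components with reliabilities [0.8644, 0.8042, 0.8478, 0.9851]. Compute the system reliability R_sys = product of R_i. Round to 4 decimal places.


Components: [0.8644, 0.8042, 0.8478, 0.9851]
After component 1 (R=0.8644): product = 0.8644
After component 2 (R=0.8042): product = 0.6952
After component 3 (R=0.8478): product = 0.5893
After component 4 (R=0.9851): product = 0.5806
R_sys = 0.5806

0.5806


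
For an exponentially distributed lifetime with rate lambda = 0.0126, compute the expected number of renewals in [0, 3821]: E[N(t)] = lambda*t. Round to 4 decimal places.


lambda = 0.0126
t = 3821
E[N(t)] = lambda * t
E[N(t)] = 0.0126 * 3821
E[N(t)] = 48.1446

48.1446


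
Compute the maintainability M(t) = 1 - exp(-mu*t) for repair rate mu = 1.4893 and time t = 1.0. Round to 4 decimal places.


mu = 1.4893, t = 1.0
mu * t = 1.4893 * 1.0 = 1.4893
exp(-1.4893) = 0.2255
M(t) = 1 - 0.2255
M(t) = 0.7745

0.7745


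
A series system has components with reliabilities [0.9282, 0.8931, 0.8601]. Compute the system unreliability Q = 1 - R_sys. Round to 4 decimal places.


Components: [0.9282, 0.8931, 0.8601]
After component 1: product = 0.9282
After component 2: product = 0.829
After component 3: product = 0.713
R_sys = 0.713
Q = 1 - 0.713 = 0.287

0.287


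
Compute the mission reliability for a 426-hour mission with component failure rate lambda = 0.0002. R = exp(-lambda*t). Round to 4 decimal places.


lambda = 0.0002
mission_time = 426
lambda * t = 0.0002 * 426 = 0.0852
R = exp(-0.0852)
R = 0.9183

0.9183


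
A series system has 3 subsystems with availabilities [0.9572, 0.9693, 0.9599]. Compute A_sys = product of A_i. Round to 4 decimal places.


Subsystems: [0.9572, 0.9693, 0.9599]
After subsystem 1 (A=0.9572): product = 0.9572
After subsystem 2 (A=0.9693): product = 0.9278
After subsystem 3 (A=0.9599): product = 0.8906
A_sys = 0.8906

0.8906


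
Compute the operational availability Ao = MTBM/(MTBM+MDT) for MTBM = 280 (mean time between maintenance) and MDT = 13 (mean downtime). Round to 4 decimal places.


MTBM = 280
MDT = 13
MTBM + MDT = 293
Ao = 280 / 293
Ao = 0.9556

0.9556


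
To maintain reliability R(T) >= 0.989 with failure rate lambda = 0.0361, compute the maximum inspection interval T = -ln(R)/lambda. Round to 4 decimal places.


R_target = 0.989
lambda = 0.0361
-ln(0.989) = 0.0111
T = 0.0111 / 0.0361
T = 0.3064

0.3064


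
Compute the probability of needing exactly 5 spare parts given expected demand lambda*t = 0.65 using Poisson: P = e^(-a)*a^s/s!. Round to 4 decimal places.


a = 0.65, s = 5
e^(-a) = e^(-0.65) = 0.522
a^s = 0.65^5 = 0.116
s! = 120
P = 0.522 * 0.116 / 120
P = 0.0005

0.0005


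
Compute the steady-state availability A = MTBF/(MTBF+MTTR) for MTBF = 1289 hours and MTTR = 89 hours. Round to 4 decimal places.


MTBF = 1289
MTTR = 89
MTBF + MTTR = 1378
A = 1289 / 1378
A = 0.9354

0.9354


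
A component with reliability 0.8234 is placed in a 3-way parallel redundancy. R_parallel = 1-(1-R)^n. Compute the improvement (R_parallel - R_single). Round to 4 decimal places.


R_single = 0.8234, n = 3
1 - R_single = 0.1766
(1 - R_single)^n = 0.1766^3 = 0.0055
R_parallel = 1 - 0.0055 = 0.9945
Improvement = 0.9945 - 0.8234
Improvement = 0.1711

0.1711


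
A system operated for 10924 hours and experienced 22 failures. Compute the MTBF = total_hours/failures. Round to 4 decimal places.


total_hours = 10924
failures = 22
MTBF = 10924 / 22
MTBF = 496.5455

496.5455


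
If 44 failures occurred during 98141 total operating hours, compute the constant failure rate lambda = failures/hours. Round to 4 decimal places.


failures = 44
total_hours = 98141
lambda = 44 / 98141
lambda = 0.0004

0.0004


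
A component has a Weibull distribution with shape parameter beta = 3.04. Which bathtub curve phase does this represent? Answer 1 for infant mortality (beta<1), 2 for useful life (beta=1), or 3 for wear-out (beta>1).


beta = 3.04
Compare beta to 1:
beta < 1 => infant mortality (phase 1)
beta = 1 => useful life (phase 2)
beta > 1 => wear-out (phase 3)
Since beta = 3.04, this is wear-out (increasing failure rate)
Phase = 3

3


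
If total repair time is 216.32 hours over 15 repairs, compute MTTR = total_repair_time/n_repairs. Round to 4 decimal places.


total_repair_time = 216.32
n_repairs = 15
MTTR = 216.32 / 15
MTTR = 14.4213

14.4213


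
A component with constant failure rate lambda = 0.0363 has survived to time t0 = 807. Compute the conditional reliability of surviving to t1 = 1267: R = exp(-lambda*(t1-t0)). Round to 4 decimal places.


lambda = 0.0363
t0 = 807, t1 = 1267
t1 - t0 = 460
lambda * (t1-t0) = 0.0363 * 460 = 16.698
R = exp(-16.698)
R = 0.0

0.0


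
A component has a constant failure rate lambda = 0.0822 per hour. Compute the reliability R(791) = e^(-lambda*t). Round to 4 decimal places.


lambda = 0.0822
t = 791
lambda * t = 65.0202
R(t) = e^(-65.0202)
R(t) = 0.0

0.0


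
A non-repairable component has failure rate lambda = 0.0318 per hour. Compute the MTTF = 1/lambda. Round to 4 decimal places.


lambda = 0.0318
MTTF = 1 / 0.0318
MTTF = 31.4465

31.4465


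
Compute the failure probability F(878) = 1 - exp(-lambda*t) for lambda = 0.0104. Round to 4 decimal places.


lambda = 0.0104, t = 878
lambda * t = 9.1312
exp(-9.1312) = 0.0001
F(t) = 1 - 0.0001
F(t) = 0.9999

0.9999


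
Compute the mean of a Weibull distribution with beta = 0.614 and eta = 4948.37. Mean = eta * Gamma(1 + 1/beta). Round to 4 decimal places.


beta = 0.614, eta = 4948.37
1/beta = 1.6287
1 + 1/beta = 2.6287
Gamma(2.6287) = 1.461
Mean = 4948.37 * 1.461
Mean = 7229.6443

7229.6443


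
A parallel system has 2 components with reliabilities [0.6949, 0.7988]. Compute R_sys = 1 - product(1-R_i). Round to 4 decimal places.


Components: [0.6949, 0.7988]
(1 - 0.6949) = 0.3051, running product = 0.3051
(1 - 0.7988) = 0.2012, running product = 0.0614
Product of (1-R_i) = 0.0614
R_sys = 1 - 0.0614 = 0.9386

0.9386


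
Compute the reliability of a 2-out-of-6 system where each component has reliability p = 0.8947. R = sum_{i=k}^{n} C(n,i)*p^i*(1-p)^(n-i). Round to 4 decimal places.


k = 2, n = 6, p = 0.8947
i=2: C(6,2)=15 * 0.8947^2 * 0.1053^4 = 0.0015
i=3: C(6,3)=20 * 0.8947^3 * 0.1053^3 = 0.0167
i=4: C(6,4)=15 * 0.8947^4 * 0.1053^2 = 0.1066
i=5: C(6,5)=6 * 0.8947^5 * 0.1053^1 = 0.3622
i=6: C(6,6)=1 * 0.8947^6 * 0.1053^0 = 0.5129
R = sum of terms = 0.9999

0.9999


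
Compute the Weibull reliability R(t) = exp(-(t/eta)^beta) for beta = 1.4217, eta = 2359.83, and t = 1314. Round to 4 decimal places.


beta = 1.4217, eta = 2359.83, t = 1314
t/eta = 1314 / 2359.83 = 0.5568
(t/eta)^beta = 0.5568^1.4217 = 0.435
R(t) = exp(-0.435)
R(t) = 0.6473

0.6473


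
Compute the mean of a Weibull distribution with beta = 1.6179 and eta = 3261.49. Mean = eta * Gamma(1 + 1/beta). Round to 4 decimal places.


beta = 1.6179, eta = 3261.49
1/beta = 0.6181
1 + 1/beta = 1.6181
Gamma(1.6181) = 0.8957
Mean = 3261.49 * 0.8957
Mean = 2921.2502

2921.2502


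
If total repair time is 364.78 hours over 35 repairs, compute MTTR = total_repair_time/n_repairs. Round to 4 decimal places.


total_repair_time = 364.78
n_repairs = 35
MTTR = 364.78 / 35
MTTR = 10.4223

10.4223


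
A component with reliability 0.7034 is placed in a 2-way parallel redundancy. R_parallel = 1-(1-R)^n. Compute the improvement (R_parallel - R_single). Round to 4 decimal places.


R_single = 0.7034, n = 2
1 - R_single = 0.2966
(1 - R_single)^n = 0.2966^2 = 0.088
R_parallel = 1 - 0.088 = 0.912
Improvement = 0.912 - 0.7034
Improvement = 0.2086

0.2086


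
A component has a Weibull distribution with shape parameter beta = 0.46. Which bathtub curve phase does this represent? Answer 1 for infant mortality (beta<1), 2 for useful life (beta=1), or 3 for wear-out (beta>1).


beta = 0.46
Compare beta to 1:
beta < 1 => infant mortality (phase 1)
beta = 1 => useful life (phase 2)
beta > 1 => wear-out (phase 3)
Since beta = 0.46, this is infant mortality (decreasing failure rate)
Phase = 1

1


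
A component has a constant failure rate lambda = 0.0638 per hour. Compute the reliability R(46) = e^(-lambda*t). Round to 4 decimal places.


lambda = 0.0638
t = 46
lambda * t = 2.9348
R(t) = e^(-2.9348)
R(t) = 0.0531

0.0531


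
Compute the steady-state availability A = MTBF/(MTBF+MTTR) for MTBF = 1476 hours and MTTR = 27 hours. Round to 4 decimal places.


MTBF = 1476
MTTR = 27
MTBF + MTTR = 1503
A = 1476 / 1503
A = 0.982

0.982


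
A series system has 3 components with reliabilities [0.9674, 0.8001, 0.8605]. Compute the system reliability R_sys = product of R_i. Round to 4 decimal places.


Components: [0.9674, 0.8001, 0.8605]
After component 1 (R=0.9674): product = 0.9674
After component 2 (R=0.8001): product = 0.774
After component 3 (R=0.8605): product = 0.666
R_sys = 0.666

0.666


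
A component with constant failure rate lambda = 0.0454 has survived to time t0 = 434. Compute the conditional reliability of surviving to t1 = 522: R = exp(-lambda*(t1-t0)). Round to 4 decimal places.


lambda = 0.0454
t0 = 434, t1 = 522
t1 - t0 = 88
lambda * (t1-t0) = 0.0454 * 88 = 3.9952
R = exp(-3.9952)
R = 0.0184

0.0184


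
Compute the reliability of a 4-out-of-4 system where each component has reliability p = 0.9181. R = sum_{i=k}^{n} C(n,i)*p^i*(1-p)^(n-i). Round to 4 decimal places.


k = 4, n = 4, p = 0.9181
i=4: C(4,4)=1 * 0.9181^4 * 0.0819^0 = 0.7105
R = sum of terms = 0.7105

0.7105


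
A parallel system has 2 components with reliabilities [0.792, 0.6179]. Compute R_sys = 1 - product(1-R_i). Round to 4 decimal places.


Components: [0.792, 0.6179]
(1 - 0.792) = 0.208, running product = 0.208
(1 - 0.6179) = 0.3821, running product = 0.0795
Product of (1-R_i) = 0.0795
R_sys = 1 - 0.0795 = 0.9205

0.9205


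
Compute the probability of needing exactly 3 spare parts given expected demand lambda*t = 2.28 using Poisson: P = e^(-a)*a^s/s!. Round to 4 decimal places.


a = 2.28, s = 3
e^(-a) = e^(-2.28) = 0.1023
a^s = 2.28^3 = 11.8524
s! = 6
P = 0.1023 * 11.8524 / 6
P = 0.2021

0.2021


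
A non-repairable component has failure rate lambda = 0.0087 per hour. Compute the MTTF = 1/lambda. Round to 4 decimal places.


lambda = 0.0087
MTTF = 1 / 0.0087
MTTF = 114.9425

114.9425


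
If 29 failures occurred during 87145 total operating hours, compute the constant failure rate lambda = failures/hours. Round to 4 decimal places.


failures = 29
total_hours = 87145
lambda = 29 / 87145
lambda = 0.0003

0.0003


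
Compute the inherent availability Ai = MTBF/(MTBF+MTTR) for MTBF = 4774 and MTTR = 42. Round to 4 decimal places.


MTBF = 4774
MTTR = 42
MTBF + MTTR = 4816
Ai = 4774 / 4816
Ai = 0.9913

0.9913


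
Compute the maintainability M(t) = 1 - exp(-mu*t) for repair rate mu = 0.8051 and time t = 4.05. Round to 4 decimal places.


mu = 0.8051, t = 4.05
mu * t = 0.8051 * 4.05 = 3.2607
exp(-3.2607) = 0.0384
M(t) = 1 - 0.0384
M(t) = 0.9616

0.9616


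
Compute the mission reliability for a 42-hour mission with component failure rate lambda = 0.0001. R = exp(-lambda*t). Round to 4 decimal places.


lambda = 0.0001
mission_time = 42
lambda * t = 0.0001 * 42 = 0.0042
R = exp(-0.0042)
R = 0.9958

0.9958


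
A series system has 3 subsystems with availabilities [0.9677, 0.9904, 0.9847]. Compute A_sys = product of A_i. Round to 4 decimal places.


Subsystems: [0.9677, 0.9904, 0.9847]
After subsystem 1 (A=0.9677): product = 0.9677
After subsystem 2 (A=0.9904): product = 0.9584
After subsystem 3 (A=0.9847): product = 0.9437
A_sys = 0.9437

0.9437


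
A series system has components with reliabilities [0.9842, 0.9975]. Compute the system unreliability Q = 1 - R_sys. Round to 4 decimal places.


Components: [0.9842, 0.9975]
After component 1: product = 0.9842
After component 2: product = 0.9817
R_sys = 0.9817
Q = 1 - 0.9817 = 0.0183

0.0183


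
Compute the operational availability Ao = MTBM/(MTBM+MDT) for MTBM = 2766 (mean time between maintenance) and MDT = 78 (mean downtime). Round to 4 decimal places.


MTBM = 2766
MDT = 78
MTBM + MDT = 2844
Ao = 2766 / 2844
Ao = 0.9726

0.9726


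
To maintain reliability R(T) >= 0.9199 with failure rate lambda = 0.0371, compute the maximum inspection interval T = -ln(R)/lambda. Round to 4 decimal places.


R_target = 0.9199
lambda = 0.0371
-ln(0.9199) = 0.0835
T = 0.0835 / 0.0371
T = 2.2504

2.2504


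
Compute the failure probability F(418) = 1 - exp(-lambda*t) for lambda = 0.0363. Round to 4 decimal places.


lambda = 0.0363, t = 418
lambda * t = 15.1734
exp(-15.1734) = 0.0
F(t) = 1 - 0.0
F(t) = 1.0

1.0


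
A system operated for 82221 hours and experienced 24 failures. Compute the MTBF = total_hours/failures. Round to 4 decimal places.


total_hours = 82221
failures = 24
MTBF = 82221 / 24
MTBF = 3425.875

3425.875


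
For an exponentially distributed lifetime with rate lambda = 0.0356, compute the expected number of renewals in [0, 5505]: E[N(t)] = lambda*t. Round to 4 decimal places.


lambda = 0.0356
t = 5505
E[N(t)] = lambda * t
E[N(t)] = 0.0356 * 5505
E[N(t)] = 195.978

195.978


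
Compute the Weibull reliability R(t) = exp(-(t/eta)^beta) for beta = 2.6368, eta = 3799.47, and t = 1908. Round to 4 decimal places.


beta = 2.6368, eta = 3799.47, t = 1908
t/eta = 1908 / 3799.47 = 0.5022
(t/eta)^beta = 0.5022^2.6368 = 0.1626
R(t) = exp(-0.1626)
R(t) = 0.8499

0.8499


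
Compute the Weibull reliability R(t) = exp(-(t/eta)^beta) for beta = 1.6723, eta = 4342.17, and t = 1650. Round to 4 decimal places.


beta = 1.6723, eta = 4342.17, t = 1650
t/eta = 1650 / 4342.17 = 0.38
(t/eta)^beta = 0.38^1.6723 = 0.1983
R(t) = exp(-0.1983)
R(t) = 0.8201

0.8201


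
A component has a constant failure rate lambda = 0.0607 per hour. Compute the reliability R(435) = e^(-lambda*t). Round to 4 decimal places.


lambda = 0.0607
t = 435
lambda * t = 26.4045
R(t) = e^(-26.4045)
R(t) = 0.0

0.0


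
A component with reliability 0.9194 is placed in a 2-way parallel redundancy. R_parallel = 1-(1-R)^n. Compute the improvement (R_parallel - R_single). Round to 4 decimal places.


R_single = 0.9194, n = 2
1 - R_single = 0.0806
(1 - R_single)^n = 0.0806^2 = 0.0065
R_parallel = 1 - 0.0065 = 0.9935
Improvement = 0.9935 - 0.9194
Improvement = 0.0741

0.0741


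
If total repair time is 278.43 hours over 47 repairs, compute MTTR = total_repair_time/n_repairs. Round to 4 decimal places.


total_repair_time = 278.43
n_repairs = 47
MTTR = 278.43 / 47
MTTR = 5.924

5.924


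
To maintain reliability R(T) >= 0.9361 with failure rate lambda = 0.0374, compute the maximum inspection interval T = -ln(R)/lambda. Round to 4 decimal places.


R_target = 0.9361
lambda = 0.0374
-ln(0.9361) = 0.066
T = 0.066 / 0.0374
T = 1.7656

1.7656


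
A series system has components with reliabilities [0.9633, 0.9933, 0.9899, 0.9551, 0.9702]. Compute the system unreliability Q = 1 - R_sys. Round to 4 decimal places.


Components: [0.9633, 0.9933, 0.9899, 0.9551, 0.9702]
After component 1: product = 0.9633
After component 2: product = 0.9568
After component 3: product = 0.9472
After component 4: product = 0.9047
After component 5: product = 0.8777
R_sys = 0.8777
Q = 1 - 0.8777 = 0.1223

0.1223


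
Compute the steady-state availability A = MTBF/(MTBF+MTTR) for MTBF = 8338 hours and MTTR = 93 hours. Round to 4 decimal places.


MTBF = 8338
MTTR = 93
MTBF + MTTR = 8431
A = 8338 / 8431
A = 0.989

0.989


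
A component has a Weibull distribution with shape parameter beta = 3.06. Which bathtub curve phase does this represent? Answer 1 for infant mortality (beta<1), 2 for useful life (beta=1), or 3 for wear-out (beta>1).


beta = 3.06
Compare beta to 1:
beta < 1 => infant mortality (phase 1)
beta = 1 => useful life (phase 2)
beta > 1 => wear-out (phase 3)
Since beta = 3.06, this is wear-out (increasing failure rate)
Phase = 3

3


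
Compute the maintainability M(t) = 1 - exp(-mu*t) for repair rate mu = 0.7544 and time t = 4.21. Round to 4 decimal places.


mu = 0.7544, t = 4.21
mu * t = 0.7544 * 4.21 = 3.176
exp(-3.176) = 0.0418
M(t) = 1 - 0.0418
M(t) = 0.9582

0.9582


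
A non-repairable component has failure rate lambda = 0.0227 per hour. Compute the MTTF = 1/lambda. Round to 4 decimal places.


lambda = 0.0227
MTTF = 1 / 0.0227
MTTF = 44.0529

44.0529


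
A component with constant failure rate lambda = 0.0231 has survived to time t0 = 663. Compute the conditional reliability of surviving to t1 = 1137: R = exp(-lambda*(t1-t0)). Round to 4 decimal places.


lambda = 0.0231
t0 = 663, t1 = 1137
t1 - t0 = 474
lambda * (t1-t0) = 0.0231 * 474 = 10.9494
R = exp(-10.9494)
R = 0.0

0.0
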